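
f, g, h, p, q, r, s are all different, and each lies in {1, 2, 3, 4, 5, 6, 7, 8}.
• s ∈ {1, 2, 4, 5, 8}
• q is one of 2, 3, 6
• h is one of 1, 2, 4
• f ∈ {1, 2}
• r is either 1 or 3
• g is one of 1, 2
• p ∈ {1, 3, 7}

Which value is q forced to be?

6

f and g share exactly the 2 values {1, 2}; by pigeonhole those values go to them, so strike 1, 2 from h, p, q, r, s.
h must be 4 (only option left). Remove 4 from s.
r's domain is down to {3}, so r = 3. So p, q can't be 3.
So q = 6.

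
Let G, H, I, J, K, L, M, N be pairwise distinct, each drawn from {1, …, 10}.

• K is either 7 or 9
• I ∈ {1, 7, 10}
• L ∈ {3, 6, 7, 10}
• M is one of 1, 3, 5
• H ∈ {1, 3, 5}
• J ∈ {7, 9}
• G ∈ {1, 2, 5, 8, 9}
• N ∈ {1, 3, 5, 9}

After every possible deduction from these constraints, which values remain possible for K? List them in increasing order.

The 2 variables J and K are confined to {7, 9}, which locks those values in; drop them from G, I, L, N.
The 3 variables H, M, N are confined to {1, 3, 5}, which locks those values in; drop them from G, I, L.
I's domain is down to {10}, so I = 10. Strike 10 from L.
L must be 6 (only option left).
No further eliminations apply; K can still be any of 7, 9.

7, 9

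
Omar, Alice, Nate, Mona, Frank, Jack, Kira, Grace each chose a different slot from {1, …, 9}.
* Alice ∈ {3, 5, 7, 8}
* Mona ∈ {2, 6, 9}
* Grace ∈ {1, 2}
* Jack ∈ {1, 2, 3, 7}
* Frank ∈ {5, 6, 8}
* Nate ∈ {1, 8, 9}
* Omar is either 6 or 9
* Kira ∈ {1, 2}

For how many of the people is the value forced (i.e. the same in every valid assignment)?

2

The 2 variables Kira and Grace are confined to {1, 2}, which locks those values in; drop them from Nate, Mona, Jack.
The 2 variables Omar and Mona are confined to {6, 9}, which locks those values in; drop them from Nate, Frank.
Nate's domain is down to {8}, so Nate = 8. So Alice, Frank can't be 8.
Frank has just one choice, so Frank = 5. So Alice can't be 5.
Determined: Nate=8, Frank=5. The other people each still have more than one consistent value. That makes 2.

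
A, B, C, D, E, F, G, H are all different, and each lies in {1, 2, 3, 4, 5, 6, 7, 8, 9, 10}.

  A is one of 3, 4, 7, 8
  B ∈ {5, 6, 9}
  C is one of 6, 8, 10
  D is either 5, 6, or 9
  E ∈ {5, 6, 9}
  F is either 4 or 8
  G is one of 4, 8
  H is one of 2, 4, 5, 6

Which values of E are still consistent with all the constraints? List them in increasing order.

F and G share exactly the 2 values {4, 8}; by pigeonhole those values go to them, so strike 4, 8 from A, C, H.
B, D, E between them cover only {5, 6, 9} — a naked triple. Remove those values from C, H.
C must be 10 (only option left).
H has just one choice, so H = 2.
No further eliminations apply; E can still be any of 5, 6, 9.

5, 6, 9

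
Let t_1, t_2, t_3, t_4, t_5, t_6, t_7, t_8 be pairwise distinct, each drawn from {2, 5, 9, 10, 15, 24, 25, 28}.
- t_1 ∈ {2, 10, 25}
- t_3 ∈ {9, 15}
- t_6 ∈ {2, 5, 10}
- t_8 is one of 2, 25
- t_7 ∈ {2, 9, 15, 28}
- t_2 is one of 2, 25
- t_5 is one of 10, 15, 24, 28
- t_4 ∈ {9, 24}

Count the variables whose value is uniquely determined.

Among the 8 variables, 5 fits only t_6 (and all 8 values in {2, 5, 9, 10, 15, 24, 25, 28} must be used), so t_6 = 5.
t_2 and t_8 share exactly the 2 values {2, 25}; by pigeonhole those values go to them, so strike 2, 25 from t_1, t_7.
t_1 has just one choice, so t_1 = 10. So t_5 can't be 10.
Determined: t_1=10, t_6=5. The other variables each still have more than one consistent value. That makes 2.

2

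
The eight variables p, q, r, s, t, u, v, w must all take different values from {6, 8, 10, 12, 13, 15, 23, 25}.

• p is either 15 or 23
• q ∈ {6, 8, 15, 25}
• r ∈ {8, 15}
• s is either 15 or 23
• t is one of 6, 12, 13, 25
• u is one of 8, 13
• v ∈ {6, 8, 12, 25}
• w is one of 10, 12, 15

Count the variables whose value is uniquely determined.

Among the 8 variables, 10 fits only w (and all 8 values in {6, 8, 10, 12, 13, 15, 23, 25} must be used), so w = 10.
The 2 variables p and s are confined to {15, 23}, which locks those values in; drop them from q, r.
r's domain is down to {8}, so r = 8. So q, u, v can't be 8.
u has just one choice, so u = 13. Remove 13 from t.
Determined: r=8, u=13, w=10. The other variables each still have more than one consistent value. That makes 3.

3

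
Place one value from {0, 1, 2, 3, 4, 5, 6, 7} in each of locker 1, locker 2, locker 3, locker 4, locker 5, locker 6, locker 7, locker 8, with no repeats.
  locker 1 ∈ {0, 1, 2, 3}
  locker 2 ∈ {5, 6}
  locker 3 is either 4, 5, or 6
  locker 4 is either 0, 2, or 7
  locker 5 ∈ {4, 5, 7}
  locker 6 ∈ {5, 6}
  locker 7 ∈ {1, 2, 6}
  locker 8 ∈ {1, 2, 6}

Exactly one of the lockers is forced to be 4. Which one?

locker 3

The 8 variables together cover exactly {0, 1, 2, 3, 4, 5, 6, 7} — 8 values for 8 variables — and 3 appears only in locker 1's list, so locker 1 = 3.
Among the 7 still-open variables, 0 fits only locker 4 (and all 7 values in {0, 1, 2, 4, 5, 6, 7} must be used), so locker 4 = 0.
Among the 6 still-open variables, 7 fits only locker 5 (and all 6 values in {1, 2, 4, 5, 6, 7} must be used), so locker 5 = 7.
The 5 still-open variables draw from only 5 values {1, 2, 4, 5, 6}, so each is used; only locker 3 can be 4, hence locker 3 = 4.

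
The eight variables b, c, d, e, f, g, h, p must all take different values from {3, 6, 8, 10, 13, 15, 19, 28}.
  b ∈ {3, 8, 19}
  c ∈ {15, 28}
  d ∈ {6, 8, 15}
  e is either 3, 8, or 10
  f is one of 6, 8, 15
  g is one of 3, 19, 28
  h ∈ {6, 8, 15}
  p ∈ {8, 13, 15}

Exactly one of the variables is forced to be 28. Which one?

Among the 8 variables, 10 fits only e (and all 8 values in {3, 6, 8, 10, 13, 15, 19, 28} must be used), so e = 10.
The 7 still-open variables together cover exactly {3, 6, 8, 13, 15, 19, 28} — 7 values for 7 variables — and 13 appears only in p's list, so p = 13.
d, f, h share exactly the 3 values {6, 8, 15}; by pigeonhole those values go to them, so strike 6, 8, 15 from b, c.
So 28 goes to c.

c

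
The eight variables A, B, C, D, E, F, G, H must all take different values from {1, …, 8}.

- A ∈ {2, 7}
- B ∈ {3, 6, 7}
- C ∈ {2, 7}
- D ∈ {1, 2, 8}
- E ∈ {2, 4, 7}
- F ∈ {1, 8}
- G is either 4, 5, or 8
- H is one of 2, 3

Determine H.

3

The 8 variables draw from only 8 values {1, 2, 3, 4, 5, 6, 7, 8}, so each is used; only G can be 5, hence G = 5.
The 7 still-open variables together cover exactly {1, 2, 3, 4, 6, 7, 8} — 7 values for 7 variables — and 4 appears only in E's list, so E = 4.
Among the 6 still-open variables, 6 fits only B (and all 6 values in {1, 2, 3, 6, 7, 8} must be used), so B = 6.
The 5 still-open variables together cover exactly {1, 2, 3, 7, 8} — 5 values for 5 variables — and 3 appears only in H's list, so H = 3.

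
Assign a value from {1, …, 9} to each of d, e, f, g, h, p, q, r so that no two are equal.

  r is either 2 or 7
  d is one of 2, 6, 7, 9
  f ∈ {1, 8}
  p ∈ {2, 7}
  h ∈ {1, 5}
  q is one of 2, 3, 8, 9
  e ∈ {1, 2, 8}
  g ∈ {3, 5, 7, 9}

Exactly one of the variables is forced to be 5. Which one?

The 8 variables together cover exactly {1, 2, 3, 5, 6, 7, 8, 9} — 8 values for 8 variables — and 6 appears only in d's list, so d = 6.
p and r between them cover only {2, 7} — a naked pair. Remove those values from e, g, q.
The 2 variables e and f are confined to {1, 8}, which locks those values in; drop them from h, q.
So 5 goes to h.

h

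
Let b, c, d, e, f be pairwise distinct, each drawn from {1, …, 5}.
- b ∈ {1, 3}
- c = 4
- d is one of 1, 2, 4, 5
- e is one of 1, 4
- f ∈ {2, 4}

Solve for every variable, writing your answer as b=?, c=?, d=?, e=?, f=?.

b=3, c=4, d=5, e=1, f=2

c's domain is down to {4}, so c = 4. Strike 4 from d, e, f.
e must be 1 (only option left). Strike 1 from b, d.
f must be 2 (only option left). Strike 2 from d.
b must be 3 (only option left).
d must be 5 (only option left).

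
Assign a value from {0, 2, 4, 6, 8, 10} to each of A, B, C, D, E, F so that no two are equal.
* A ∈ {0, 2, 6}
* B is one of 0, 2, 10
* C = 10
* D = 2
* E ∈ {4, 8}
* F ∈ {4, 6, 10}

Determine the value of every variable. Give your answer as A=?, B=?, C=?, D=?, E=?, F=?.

C's domain is down to {10}, so C = 10. So B, F can't be 10.
That leaves D = 2. Strike 2 from A, B.
That leaves B = 0. Strike 0 from A.
A must be 6 (only option left). Remove 6 from F.
That leaves F = 4. Remove 4 from E.
E's domain is down to {8}, so E = 8.

A=6, B=0, C=10, D=2, E=8, F=4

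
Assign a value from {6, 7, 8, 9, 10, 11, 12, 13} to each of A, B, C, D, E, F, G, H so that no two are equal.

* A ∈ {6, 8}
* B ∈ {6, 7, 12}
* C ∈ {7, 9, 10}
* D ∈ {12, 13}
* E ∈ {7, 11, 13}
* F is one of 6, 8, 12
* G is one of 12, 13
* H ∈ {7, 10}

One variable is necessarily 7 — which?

The 8 variables together cover exactly {6, 7, 8, 9, 10, 11, 12, 13} — 8 values for 8 variables — and 9 appears only in C's list, so C = 9.
Among the 7 still-open variables, 10 fits only H (and all 7 values in {6, 7, 8, 10, 11, 12, 13} must be used), so H = 10.
The 6 still-open variables draw from only 6 values {6, 7, 8, 11, 12, 13}, so each is used; only E can be 11, hence E = 11.
Among the 5 still-open variables, 7 fits only B (and all 5 values in {6, 7, 8, 12, 13} must be used), so B = 7.

B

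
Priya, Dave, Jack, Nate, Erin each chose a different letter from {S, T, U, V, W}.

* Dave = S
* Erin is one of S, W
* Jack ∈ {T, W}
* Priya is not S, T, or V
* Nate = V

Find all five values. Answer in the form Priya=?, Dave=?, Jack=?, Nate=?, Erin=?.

Priya=U, Dave=S, Jack=T, Nate=V, Erin=W

Dave has just one choice, so Dave = S. Eliminate S elsewhere: Erin.
That leaves Nate = V.
Erin has just one choice, so Erin = W. Eliminate W elsewhere: Priya, Jack.
Priya's domain is down to {U}, so Priya = U.
Jack must be T (only option left).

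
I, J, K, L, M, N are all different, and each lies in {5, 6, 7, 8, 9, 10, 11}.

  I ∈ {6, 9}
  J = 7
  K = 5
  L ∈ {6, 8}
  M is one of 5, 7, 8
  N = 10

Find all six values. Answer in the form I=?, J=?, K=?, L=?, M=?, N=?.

J's domain is down to {7}, so J = 7. Remove 7 from M.
K has just one choice, so K = 5. Eliminate 5 elsewhere: M.
M's domain is down to {8}, so M = 8. Strike 8 from L.
That leaves N = 10.
L must be 6 (only option left). Strike 6 from I.
That leaves I = 9.

I=9, J=7, K=5, L=6, M=8, N=10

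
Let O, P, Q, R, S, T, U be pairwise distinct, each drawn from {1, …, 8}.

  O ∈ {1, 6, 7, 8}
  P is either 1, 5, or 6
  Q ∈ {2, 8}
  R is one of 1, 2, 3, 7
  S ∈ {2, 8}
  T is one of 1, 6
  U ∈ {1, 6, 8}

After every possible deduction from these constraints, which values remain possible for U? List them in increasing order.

The 7 variables together cover exactly {1, 2, 3, 5, 6, 7, 8} — 7 values for 7 variables — and 3 appears only in R's list, so R = 3.
Among the 6 still-open variables, 5 fits only P (and all 6 values in {1, 2, 5, 6, 7, 8} must be used), so P = 5.
Among the 5 still-open variables, 7 fits only O (and all 5 values in {1, 2, 6, 7, 8} must be used), so O = 7.
Q and S share exactly the 2 values {2, 8}; by pigeonhole those values go to them, so strike 2, 8 from U.
No further eliminations apply; U can still be any of 1, 6.

1, 6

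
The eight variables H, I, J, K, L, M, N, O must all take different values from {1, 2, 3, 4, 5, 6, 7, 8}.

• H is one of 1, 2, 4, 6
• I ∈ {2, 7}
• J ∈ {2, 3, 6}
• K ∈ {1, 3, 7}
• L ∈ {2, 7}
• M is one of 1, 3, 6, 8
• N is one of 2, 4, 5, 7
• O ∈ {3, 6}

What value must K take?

1

The 8 variables together cover exactly {1, 2, 3, 4, 5, 6, 7, 8} — 8 values for 8 variables — and 5 appears only in N's list, so N = 5.
Among the 7 still-open variables, 4 fits only H (and all 7 values in {1, 2, 3, 4, 6, 7, 8} must be used), so H = 4.
The 6 still-open variables together cover exactly {1, 2, 3, 6, 7, 8} — 6 values for 6 variables — and 8 appears only in M's list, so M = 8.
The 5 still-open variables together cover exactly {1, 2, 3, 6, 7} — 5 values for 5 variables — and 1 appears only in K's list, so K = 1.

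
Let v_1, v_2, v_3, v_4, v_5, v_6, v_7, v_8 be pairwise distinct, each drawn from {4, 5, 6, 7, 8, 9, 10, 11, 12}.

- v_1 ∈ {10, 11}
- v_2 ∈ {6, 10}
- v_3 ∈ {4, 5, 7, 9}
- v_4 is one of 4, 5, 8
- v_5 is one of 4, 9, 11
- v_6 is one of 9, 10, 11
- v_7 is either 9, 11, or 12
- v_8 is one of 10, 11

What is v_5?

4

v_1 and v_8 share exactly the 2 values {10, 11}; by pigeonhole those values go to them, so strike 10, 11 from v_2, v_5, v_6, v_7.
v_2 has just one choice, so v_2 = 6.
v_6 has just one choice, so v_6 = 9. So v_3, v_5, v_7 can't be 9.
So v_5 = 4.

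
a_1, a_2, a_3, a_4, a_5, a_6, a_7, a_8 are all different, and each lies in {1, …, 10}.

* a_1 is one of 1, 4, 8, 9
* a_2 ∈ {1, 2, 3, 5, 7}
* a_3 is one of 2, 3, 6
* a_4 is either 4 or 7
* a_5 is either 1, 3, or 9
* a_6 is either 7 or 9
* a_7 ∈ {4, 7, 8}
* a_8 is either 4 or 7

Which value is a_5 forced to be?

a_4 and a_8 between them cover only {4, 7} — a naked pair. Remove those values from a_1, a_2, a_6, a_7.
That leaves a_6 = 9. So a_1, a_5 can't be 9.
a_7's domain is down to {8}, so a_7 = 8. Strike 8 from a_1.
That leaves a_1 = 1. Strike 1 from a_2, a_5.
So a_5 = 3.

3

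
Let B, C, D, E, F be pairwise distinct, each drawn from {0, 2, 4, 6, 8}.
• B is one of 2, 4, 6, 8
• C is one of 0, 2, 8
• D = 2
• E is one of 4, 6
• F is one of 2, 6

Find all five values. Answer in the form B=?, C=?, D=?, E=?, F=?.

B=8, C=0, D=2, E=4, F=6

D's domain is down to {2}, so D = 2. Remove 2 from B, C, F.
F has just one choice, so F = 6. So B, E can't be 6.
E's domain is down to {4}, so E = 4. Strike 4 from B.
B has just one choice, so B = 8. Remove 8 from C.
That leaves C = 0.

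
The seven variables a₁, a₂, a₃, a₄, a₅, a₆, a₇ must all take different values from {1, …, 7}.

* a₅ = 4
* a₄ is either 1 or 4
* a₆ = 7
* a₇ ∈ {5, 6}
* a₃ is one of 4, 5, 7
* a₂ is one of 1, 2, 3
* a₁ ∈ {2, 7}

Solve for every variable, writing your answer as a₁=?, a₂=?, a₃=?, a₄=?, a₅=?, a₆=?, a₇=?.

a₅ has just one choice, so a₅ = 4. So a₃, a₄ can't be 4.
That leaves a₆ = 7. Remove 7 from a₁, a₃.
a₁'s domain is down to {2}, so a₁ = 2. Remove 2 from a₂.
a₃'s domain is down to {5}, so a₃ = 5. Strike 5 from a₇.
a₄'s domain is down to {1}, so a₄ = 1. Remove 1 from a₂.
a₇ has just one choice, so a₇ = 6.
a₂'s domain is down to {3}, so a₂ = 3.

a₁=2, a₂=3, a₃=5, a₄=1, a₅=4, a₆=7, a₇=6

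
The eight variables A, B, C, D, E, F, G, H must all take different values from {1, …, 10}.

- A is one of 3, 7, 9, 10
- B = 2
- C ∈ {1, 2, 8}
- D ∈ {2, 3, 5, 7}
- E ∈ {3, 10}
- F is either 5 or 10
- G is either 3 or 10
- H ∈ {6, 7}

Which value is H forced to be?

6

B's domain is down to {2}, so B = 2. Eliminate 2 elsewhere: C, D.
E and G between them cover only {3, 10} — a naked pair. Remove those values from A, D, F.
F must be 5 (only option left). So D can't be 5.
D's domain is down to {7}, so D = 7. Eliminate 7 elsewhere: A, H.
So H = 6.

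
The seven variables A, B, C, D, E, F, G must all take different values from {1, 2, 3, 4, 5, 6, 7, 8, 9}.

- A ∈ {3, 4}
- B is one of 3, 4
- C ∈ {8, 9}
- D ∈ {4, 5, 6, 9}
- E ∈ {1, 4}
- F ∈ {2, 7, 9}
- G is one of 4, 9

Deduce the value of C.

A and B between them cover only {3, 4} — a naked pair. Remove those values from D, E, G.
E must be 1 (only option left).
G's domain is down to {9}, so G = 9. Eliminate 9 elsewhere: C, D, F.
So C = 8.

8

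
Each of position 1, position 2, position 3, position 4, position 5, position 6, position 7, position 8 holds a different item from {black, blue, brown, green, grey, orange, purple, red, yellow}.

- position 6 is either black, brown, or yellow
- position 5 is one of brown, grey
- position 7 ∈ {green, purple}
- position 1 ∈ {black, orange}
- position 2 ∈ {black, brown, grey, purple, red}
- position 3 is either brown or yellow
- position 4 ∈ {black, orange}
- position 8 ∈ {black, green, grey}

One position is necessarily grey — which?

position 5

Among the 8 variables, red fits only position 2 (and all 8 values in {black, brown, green, grey, orange, purple, red, yellow} must be used), so position 2 = red.
Among the 7 still-open variables, purple fits only position 7 (and all 7 values in {black, brown, green, grey, orange, purple, yellow} must be used), so position 7 = purple.
The 6 still-open variables draw from only 6 values {black, brown, green, grey, orange, yellow}, so each is used; only position 8 can be green, hence position 8 = green.
The 5 still-open variables together cover exactly {black, brown, grey, orange, yellow} — 5 values for 5 variables — and grey appears only in position 5's list, so position 5 = grey.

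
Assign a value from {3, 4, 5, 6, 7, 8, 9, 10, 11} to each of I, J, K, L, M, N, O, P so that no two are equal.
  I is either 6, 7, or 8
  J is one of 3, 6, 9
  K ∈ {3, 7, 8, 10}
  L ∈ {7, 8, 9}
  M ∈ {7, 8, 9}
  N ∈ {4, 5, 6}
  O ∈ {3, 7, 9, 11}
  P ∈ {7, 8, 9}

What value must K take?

L, M, P between them cover only {7, 8, 9} — a naked triple. Remove those values from I, J, K, O.
I has just one choice, so I = 6. So J, N can't be 6.
That leaves J = 3. So K, O can't be 3.
So K = 10.

10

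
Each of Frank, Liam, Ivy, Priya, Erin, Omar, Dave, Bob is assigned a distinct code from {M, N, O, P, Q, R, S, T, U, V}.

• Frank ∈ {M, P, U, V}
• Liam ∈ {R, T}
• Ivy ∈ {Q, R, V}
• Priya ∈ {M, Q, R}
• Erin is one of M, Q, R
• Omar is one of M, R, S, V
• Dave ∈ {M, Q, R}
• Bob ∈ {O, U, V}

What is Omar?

Priya, Erin, Dave share exactly the 3 values {M, Q, R}; by pigeonhole those values go to them, so strike M, Q, R from Frank, Liam, Ivy, Omar.
That leaves Liam = T.
Ivy has just one choice, so Ivy = V. Strike V from Frank, Omar, Bob.
So Omar = S.

S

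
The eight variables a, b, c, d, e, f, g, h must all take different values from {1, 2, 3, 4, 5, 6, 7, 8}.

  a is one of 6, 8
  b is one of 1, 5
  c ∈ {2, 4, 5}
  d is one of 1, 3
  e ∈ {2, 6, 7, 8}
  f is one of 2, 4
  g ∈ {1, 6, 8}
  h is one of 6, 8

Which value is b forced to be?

The 8 variables draw from only 8 values {1, 2, 3, 4, 5, 6, 7, 8}, so each is used; only d can be 3, hence d = 3.
The 7 still-open variables draw from only 7 values {1, 2, 4, 5, 6, 7, 8}, so each is used; only e can be 7, hence e = 7.
a and h between them cover only {6, 8} — a naked pair. Remove those values from g.
g's domain is down to {1}, so g = 1. Remove 1 from b.
So b = 5.

5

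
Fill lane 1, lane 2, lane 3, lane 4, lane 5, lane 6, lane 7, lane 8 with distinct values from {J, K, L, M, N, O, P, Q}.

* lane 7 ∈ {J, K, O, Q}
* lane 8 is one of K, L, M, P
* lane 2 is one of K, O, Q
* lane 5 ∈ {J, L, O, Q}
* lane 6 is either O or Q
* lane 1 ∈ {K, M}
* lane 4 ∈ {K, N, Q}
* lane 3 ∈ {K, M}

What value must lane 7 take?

The 8 variables draw from only 8 values {J, K, L, M, N, O, P, Q}, so each is used; only lane 4 can be N, hence lane 4 = N.
The 7 still-open variables together cover exactly {J, K, L, M, O, P, Q} — 7 values for 7 variables — and P appears only in lane 8's list, so lane 8 = P.
The 6 still-open variables together cover exactly {J, K, L, M, O, Q} — 6 values for 6 variables — and L appears only in lane 5's list, so lane 5 = L.
The 5 still-open variables draw from only 5 values {J, K, M, O, Q}, so each is used; only lane 7 can be J, hence lane 7 = J.

J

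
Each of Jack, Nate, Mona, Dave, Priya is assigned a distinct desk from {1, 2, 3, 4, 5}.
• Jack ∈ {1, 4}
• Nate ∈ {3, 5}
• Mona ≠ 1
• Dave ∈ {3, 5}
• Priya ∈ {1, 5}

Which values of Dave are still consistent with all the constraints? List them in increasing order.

3, 5

The 5 variables draw from only 5 values {1, 2, 3, 4, 5}, so each is used; only Mona can be 2, hence Mona = 2.
The 4 still-open variables together cover exactly {1, 3, 4, 5} — 4 values for 4 variables — and 4 appears only in Jack's list, so Jack = 4.
The 3 still-open variables draw from only 3 values {1, 3, 5}, so each is used; only Priya can be 1, hence Priya = 1.
No further eliminations apply; Dave can still be any of 3, 5.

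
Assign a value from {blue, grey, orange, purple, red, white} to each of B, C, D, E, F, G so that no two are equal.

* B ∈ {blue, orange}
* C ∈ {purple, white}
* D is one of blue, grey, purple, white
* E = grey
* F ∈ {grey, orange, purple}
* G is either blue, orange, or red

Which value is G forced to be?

E must be grey (only option left). Strike grey from D, F.
The 5 still-open variables draw from only 5 values {blue, orange, purple, red, white}, so each is used; only G can be red, hence G = red.

red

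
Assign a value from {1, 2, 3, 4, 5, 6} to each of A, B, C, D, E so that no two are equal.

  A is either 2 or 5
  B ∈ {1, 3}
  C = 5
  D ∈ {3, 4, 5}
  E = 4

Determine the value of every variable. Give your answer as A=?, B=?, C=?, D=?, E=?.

C must be 5 (only option left). Strike 5 from A, D.
E's domain is down to {4}, so E = 4. So D can't be 4.
A has just one choice, so A = 2.
That leaves D = 3. So B can't be 3.
B must be 1 (only option left).

A=2, B=1, C=5, D=3, E=4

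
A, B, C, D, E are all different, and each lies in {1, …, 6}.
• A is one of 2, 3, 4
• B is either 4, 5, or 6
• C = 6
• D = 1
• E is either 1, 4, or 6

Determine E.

C has just one choice, so C = 6. Eliminate 6 elsewhere: B, E.
D's domain is down to {1}, so D = 1. So E can't be 1.
So E = 4.

4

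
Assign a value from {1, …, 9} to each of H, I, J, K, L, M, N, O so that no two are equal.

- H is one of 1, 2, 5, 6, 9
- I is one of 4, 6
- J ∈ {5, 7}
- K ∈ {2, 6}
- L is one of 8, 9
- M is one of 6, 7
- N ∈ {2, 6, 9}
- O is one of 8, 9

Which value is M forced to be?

The 8 variables draw from only 8 values {1, 2, 4, 5, 6, 7, 8, 9}, so each is used; only H can be 1, hence H = 1.
Among the 7 still-open variables, 4 fits only I (and all 7 values in {2, 4, 5, 6, 7, 8, 9} must be used), so I = 4.
The 6 still-open variables draw from only 6 values {2, 5, 6, 7, 8, 9}, so each is used; only J can be 5, hence J = 5.
Among the 5 still-open variables, 7 fits only M (and all 5 values in {2, 6, 7, 8, 9} must be used), so M = 7.

7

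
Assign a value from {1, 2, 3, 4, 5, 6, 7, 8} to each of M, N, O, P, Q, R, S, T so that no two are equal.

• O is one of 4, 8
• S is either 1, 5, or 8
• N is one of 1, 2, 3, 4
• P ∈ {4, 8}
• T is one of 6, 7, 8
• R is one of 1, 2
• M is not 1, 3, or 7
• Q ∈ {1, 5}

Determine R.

Among the 8 variables, 3 fits only N (and all 8 values in {1, 2, 3, 4, 5, 6, 7, 8} must be used), so N = 3.
The 7 still-open variables together cover exactly {1, 2, 4, 5, 6, 7, 8} — 7 values for 7 variables — and 7 appears only in T's list, so T = 7.
The 6 still-open variables together cover exactly {1, 2, 4, 5, 6, 8} — 6 values for 6 variables — and 6 appears only in M's list, so M = 6.
The 5 still-open variables draw from only 5 values {1, 2, 4, 5, 8}, so each is used; only R can be 2, hence R = 2.

2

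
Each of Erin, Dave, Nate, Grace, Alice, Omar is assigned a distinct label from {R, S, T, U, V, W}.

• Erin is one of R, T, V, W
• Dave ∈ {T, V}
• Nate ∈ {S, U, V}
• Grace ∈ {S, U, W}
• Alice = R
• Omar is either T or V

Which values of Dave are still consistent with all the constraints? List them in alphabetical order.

Alice must be R (only option left). So Erin can't be R.
Dave and Omar between them cover only {T, V} — a naked pair. Remove those values from Erin, Nate.
Erin has just one choice, so Erin = W. Eliminate W elsewhere: Grace.
No further eliminations apply; Dave can still be any of T, V.

T, V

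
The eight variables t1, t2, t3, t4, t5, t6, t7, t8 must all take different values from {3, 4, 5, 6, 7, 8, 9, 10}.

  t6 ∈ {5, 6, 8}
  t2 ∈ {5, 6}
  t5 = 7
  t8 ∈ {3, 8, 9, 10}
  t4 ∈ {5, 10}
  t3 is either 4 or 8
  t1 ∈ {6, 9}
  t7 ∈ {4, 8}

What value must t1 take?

9

t5 has just one choice, so t5 = 7.
Among the 7 still-open variables, 3 fits only t8 (and all 7 values in {3, 4, 5, 6, 8, 9, 10} must be used), so t8 = 3.
Among the 6 still-open variables, 9 fits only t1 (and all 6 values in {4, 5, 6, 8, 9, 10} must be used), so t1 = 9.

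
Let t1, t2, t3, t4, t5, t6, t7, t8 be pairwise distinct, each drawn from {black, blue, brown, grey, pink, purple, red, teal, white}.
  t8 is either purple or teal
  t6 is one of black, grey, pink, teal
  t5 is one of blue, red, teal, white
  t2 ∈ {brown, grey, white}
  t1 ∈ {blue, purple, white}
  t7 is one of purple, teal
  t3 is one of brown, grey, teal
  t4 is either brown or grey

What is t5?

red

The 2 variables t7 and t8 are confined to {purple, teal}, which locks those values in; drop them from t1, t3, t5, t6.
t3 and t4 share exactly the 2 values {brown, grey}; by pigeonhole those values go to them, so strike brown, grey from t2, t6.
t2 must be white (only option left). Eliminate white elsewhere: t1, t5.
That leaves t1 = blue. Eliminate blue elsewhere: t5.
So t5 = red.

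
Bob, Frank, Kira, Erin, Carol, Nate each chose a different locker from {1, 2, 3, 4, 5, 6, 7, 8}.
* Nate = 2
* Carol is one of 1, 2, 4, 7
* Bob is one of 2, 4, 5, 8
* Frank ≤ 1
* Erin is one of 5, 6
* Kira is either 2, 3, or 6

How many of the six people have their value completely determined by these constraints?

2

Frank's domain is down to {1}, so Frank = 1. Strike 1 from Carol.
That leaves Nate = 2. So Bob, Kira, Carol can't be 2.
Determined: Frank=1, Nate=2. The other people each still have more than one consistent value. That makes 2.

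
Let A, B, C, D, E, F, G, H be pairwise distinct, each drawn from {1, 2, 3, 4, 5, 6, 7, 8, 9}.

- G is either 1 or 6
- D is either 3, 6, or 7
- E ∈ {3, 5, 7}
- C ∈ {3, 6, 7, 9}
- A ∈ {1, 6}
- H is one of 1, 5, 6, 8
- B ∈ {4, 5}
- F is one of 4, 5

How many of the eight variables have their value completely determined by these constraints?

2

The 8 variables draw from only 8 values {1, 3, 4, 5, 6, 7, 8, 9}, so each is used; only H can be 8, hence H = 8.
The 7 still-open variables draw from only 7 values {1, 3, 4, 5, 6, 7, 9}, so each is used; only C can be 9, hence C = 9.
The 2 variables A and G are confined to {1, 6}, which locks those values in; drop them from D.
B and F share exactly the 2 values {4, 5}; by pigeonhole those values go to them, so strike 4, 5 from E.
Determined: C=9, H=8. The other variables each still have more than one consistent value. That makes 2.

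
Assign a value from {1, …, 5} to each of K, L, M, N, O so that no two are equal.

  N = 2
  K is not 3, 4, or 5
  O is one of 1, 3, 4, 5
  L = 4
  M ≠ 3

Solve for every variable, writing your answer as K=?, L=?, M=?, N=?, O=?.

L has just one choice, so L = 4. So M, O can't be 4.
N must be 2 (only option left). So K, M can't be 2.
K has just one choice, so K = 1. Strike 1 from M, O.
M's domain is down to {5}, so M = 5. Strike 5 from O.
O must be 3 (only option left).

K=1, L=4, M=5, N=2, O=3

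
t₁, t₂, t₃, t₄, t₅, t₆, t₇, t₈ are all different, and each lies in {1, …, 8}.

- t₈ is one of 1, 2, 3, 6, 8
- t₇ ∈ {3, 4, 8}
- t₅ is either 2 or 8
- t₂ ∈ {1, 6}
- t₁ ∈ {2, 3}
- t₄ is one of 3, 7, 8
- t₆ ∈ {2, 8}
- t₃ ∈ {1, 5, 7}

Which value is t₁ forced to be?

3

The 8 variables draw from only 8 values {1, 2, 3, 4, 5, 6, 7, 8}, so each is used; only t₇ can be 4, hence t₇ = 4.
The 7 still-open variables draw from only 7 values {1, 2, 3, 5, 6, 7, 8}, so each is used; only t₃ can be 5, hence t₃ = 5.
The 6 still-open variables together cover exactly {1, 2, 3, 6, 7, 8} — 6 values for 6 variables — and 7 appears only in t₄'s list, so t₄ = 7.
t₅ and t₆ between them cover only {2, 8} — a naked pair. Remove those values from t₁, t₈.
So t₁ = 3.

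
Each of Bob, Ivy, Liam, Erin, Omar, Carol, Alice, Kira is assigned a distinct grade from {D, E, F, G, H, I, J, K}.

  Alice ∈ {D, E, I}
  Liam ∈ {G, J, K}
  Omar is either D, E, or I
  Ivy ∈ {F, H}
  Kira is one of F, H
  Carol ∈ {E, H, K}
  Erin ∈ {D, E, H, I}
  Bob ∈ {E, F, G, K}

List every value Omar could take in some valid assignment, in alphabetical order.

The 8 variables together cover exactly {D, E, F, G, H, I, J, K} — 8 values for 8 variables — and J appears only in Liam's list, so Liam = J.
The 7 still-open variables draw from only 7 values {D, E, F, G, H, I, K}, so each is used; only Bob can be G, hence Bob = G.
The 6 still-open variables together cover exactly {D, E, F, H, I, K} — 6 values for 6 variables — and K appears only in Carol's list, so Carol = K.
Ivy and Kira between them cover only {F, H} — a naked pair. Remove those values from Erin.
No further eliminations apply; Omar can still be any of D, E, I.

D, E, I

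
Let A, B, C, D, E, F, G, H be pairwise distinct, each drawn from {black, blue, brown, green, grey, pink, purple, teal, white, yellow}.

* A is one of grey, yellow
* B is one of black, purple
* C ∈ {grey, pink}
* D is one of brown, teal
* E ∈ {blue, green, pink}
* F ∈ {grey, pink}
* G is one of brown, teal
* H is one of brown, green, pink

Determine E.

C and F share exactly the 2 values {grey, pink}; by pigeonhole those values go to them, so strike grey, pink from A, E, H.
That leaves A = yellow.
D and G between them cover only {brown, teal} — a naked pair. Remove those values from H.
H's domain is down to {green}, so H = green. Eliminate green elsewhere: E.
So E = blue.

blue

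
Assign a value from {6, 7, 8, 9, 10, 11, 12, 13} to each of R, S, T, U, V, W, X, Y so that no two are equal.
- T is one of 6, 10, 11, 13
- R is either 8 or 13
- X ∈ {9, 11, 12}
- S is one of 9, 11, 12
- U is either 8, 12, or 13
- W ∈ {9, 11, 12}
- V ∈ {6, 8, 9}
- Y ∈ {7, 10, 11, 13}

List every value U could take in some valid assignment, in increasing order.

8, 13

The 8 variables draw from only 8 values {6, 7, 8, 9, 10, 11, 12, 13}, so each is used; only Y can be 7, hence Y = 7.
The 7 still-open variables together cover exactly {6, 8, 9, 10, 11, 12, 13} — 7 values for 7 variables — and 10 appears only in T's list, so T = 10.
The 6 still-open variables draw from only 6 values {6, 8, 9, 11, 12, 13}, so each is used; only V can be 6, hence V = 6.
S, W, X share exactly the 3 values {9, 11, 12}; by pigeonhole those values go to them, so strike 9, 11, 12 from U.
No further eliminations apply; U can still be any of 8, 13.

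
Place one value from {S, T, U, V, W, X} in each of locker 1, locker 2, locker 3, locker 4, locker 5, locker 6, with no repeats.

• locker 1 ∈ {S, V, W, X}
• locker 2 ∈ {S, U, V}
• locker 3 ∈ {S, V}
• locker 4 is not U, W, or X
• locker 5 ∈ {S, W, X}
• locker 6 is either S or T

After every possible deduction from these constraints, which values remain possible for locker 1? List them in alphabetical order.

W, X

The 6 variables together cover exactly {S, T, U, V, W, X} — 6 values for 6 variables — and U appears only in locker 2's list, so locker 2 = U.
The 3 variables locker 3, locker 4, locker 6 are confined to {S, T, V}, which locks those values in; drop them from locker 1, locker 5.
No further eliminations apply; locker 1 can still be any of W, X.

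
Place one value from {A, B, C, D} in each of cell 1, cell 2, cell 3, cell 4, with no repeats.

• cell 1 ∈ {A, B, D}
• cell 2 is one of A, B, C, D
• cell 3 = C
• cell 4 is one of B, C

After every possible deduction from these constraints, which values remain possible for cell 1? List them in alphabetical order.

A, D

cell 3's domain is down to {C}, so cell 3 = C. So cell 2, cell 4 can't be C.
cell 4's domain is down to {B}, so cell 4 = B. Strike B from cell 1, cell 2.
No further eliminations apply; cell 1 can still be any of A, D.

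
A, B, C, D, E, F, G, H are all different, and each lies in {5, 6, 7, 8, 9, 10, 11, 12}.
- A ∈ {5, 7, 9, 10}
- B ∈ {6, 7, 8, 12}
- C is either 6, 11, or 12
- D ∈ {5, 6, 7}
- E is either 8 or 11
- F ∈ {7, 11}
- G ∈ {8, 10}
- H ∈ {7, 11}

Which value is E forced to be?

8

The 8 variables together cover exactly {5, 6, 7, 8, 9, 10, 11, 12} — 8 values for 8 variables — and 9 appears only in A's list, so A = 9.
The 7 still-open variables draw from only 7 values {5, 6, 7, 8, 10, 11, 12}, so each is used; only D can be 5, hence D = 5.
Among the 6 still-open variables, 10 fits only G (and all 6 values in {6, 7, 8, 10, 11, 12} must be used), so G = 10.
The 2 variables F and H are confined to {7, 11}, which locks those values in; drop them from B, C, E.
So E = 8.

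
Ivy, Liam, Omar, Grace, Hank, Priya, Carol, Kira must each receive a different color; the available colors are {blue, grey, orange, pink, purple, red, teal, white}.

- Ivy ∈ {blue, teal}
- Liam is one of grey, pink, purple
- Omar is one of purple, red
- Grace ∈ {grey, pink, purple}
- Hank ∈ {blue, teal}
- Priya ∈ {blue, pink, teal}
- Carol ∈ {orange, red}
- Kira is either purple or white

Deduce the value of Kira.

white

Among the 8 variables, orange fits only Carol (and all 8 values in {blue, grey, orange, pink, purple, red, teal, white} must be used), so Carol = orange.
The 7 still-open variables draw from only 7 values {blue, grey, pink, purple, red, teal, white}, so each is used; only Omar can be red, hence Omar = red.
Among the 6 still-open variables, white fits only Kira (and all 6 values in {blue, grey, pink, purple, teal, white} must be used), so Kira = white.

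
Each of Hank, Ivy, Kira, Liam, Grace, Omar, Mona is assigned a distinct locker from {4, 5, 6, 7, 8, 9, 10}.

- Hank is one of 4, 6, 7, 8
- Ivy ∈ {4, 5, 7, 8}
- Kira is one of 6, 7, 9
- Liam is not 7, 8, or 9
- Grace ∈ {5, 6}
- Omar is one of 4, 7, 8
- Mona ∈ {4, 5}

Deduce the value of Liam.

10

The 7 variables draw from only 7 values {4, 5, 6, 7, 8, 9, 10}, so each is used; only Kira can be 9, hence Kira = 9.
Among the 6 still-open variables, 10 fits only Liam (and all 6 values in {4, 5, 6, 7, 8, 10} must be used), so Liam = 10.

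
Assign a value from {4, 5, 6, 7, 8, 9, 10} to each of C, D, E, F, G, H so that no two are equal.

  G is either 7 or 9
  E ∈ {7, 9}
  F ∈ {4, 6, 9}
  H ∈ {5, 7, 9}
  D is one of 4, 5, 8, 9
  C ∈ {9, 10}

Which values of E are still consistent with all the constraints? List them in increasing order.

The 2 variables E and G are confined to {7, 9}, which locks those values in; drop them from C, D, F, H.
That leaves C = 10.
H must be 5 (only option left). So D can't be 5.
No further eliminations apply; E can still be any of 7, 9.

7, 9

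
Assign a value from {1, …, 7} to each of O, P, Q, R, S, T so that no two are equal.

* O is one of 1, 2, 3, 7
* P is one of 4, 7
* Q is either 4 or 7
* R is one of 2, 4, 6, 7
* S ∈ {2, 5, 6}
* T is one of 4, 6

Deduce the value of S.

5

P and Q between them cover only {4, 7} — a naked pair. Remove those values from O, R, T.
T has just one choice, so T = 6. Strike 6 from R, S.
R has just one choice, so R = 2. Eliminate 2 elsewhere: O, S.
So S = 5.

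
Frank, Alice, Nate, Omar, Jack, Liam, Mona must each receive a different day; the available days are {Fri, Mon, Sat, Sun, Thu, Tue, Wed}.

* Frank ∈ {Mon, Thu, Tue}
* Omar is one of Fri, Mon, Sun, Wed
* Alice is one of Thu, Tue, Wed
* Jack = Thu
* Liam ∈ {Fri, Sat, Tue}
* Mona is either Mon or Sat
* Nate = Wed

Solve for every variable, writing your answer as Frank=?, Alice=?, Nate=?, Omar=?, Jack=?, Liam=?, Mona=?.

Frank=Mon, Alice=Tue, Nate=Wed, Omar=Sun, Jack=Thu, Liam=Fri, Mona=Sat

Nate must be Wed (only option left). Eliminate Wed elsewhere: Alice, Omar.
Jack's domain is down to {Thu}, so Jack = Thu. Remove Thu from Frank, Alice.
That leaves Alice = Tue. So Frank, Liam can't be Tue.
Frank's domain is down to {Mon}, so Frank = Mon. Remove Mon from Omar, Mona.
That leaves Mona = Sat. Strike Sat from Liam.
Liam's domain is down to {Fri}, so Liam = Fri. Strike Fri from Omar.
Omar must be Sun (only option left).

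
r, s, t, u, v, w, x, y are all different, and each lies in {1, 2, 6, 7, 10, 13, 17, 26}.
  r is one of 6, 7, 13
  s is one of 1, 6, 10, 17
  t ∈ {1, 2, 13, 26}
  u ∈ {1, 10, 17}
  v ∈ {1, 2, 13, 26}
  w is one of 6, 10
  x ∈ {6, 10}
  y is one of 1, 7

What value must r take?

w and x between them cover only {6, 10} — a naked pair. Remove those values from r, s, u.
s and u between them cover only {1, 17} — a naked pair. Remove those values from t, v, y.
That leaves y = 7. So r can't be 7.
So r = 13.

13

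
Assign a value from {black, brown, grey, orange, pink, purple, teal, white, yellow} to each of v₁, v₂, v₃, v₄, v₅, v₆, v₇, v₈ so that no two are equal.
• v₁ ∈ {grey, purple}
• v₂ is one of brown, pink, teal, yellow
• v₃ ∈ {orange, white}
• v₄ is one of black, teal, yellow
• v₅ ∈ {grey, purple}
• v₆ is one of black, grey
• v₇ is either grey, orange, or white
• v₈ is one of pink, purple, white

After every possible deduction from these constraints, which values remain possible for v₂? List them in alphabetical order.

v₁ and v₅ share exactly the 2 values {grey, purple}; by pigeonhole those values go to them, so strike grey, purple from v₆, v₇, v₈.
v₆ has just one choice, so v₆ = black. Eliminate black elsewhere: v₄.
v₃ and v₇ share exactly the 2 values {orange, white}; by pigeonhole those values go to them, so strike orange, white from v₈.
That leaves v₈ = pink. Remove pink from v₂.
No further eliminations apply; v₂ can still be any of brown, teal, yellow.

brown, teal, yellow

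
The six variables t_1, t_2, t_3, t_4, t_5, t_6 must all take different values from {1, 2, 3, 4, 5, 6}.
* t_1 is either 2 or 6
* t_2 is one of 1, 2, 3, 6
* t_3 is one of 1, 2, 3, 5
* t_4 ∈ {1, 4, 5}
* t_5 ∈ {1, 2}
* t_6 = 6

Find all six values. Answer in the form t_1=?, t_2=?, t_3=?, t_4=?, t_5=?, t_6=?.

t_1=2, t_2=3, t_3=5, t_4=4, t_5=1, t_6=6

t_6 must be 6 (only option left). Eliminate 6 elsewhere: t_1, t_2.
t_1's domain is down to {2}, so t_1 = 2. Eliminate 2 elsewhere: t_2, t_3, t_5.
t_5 has just one choice, so t_5 = 1. Remove 1 from t_2, t_3, t_4.
That leaves t_2 = 3. So t_3 can't be 3.
t_3 has just one choice, so t_3 = 5. Remove 5 from t_4.
t_4's domain is down to {4}, so t_4 = 4.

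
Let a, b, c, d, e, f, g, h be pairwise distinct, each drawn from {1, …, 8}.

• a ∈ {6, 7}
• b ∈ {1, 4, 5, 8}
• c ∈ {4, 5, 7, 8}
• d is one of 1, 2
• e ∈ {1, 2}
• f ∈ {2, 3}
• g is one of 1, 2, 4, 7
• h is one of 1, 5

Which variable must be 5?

Among the 8 variables, 3 fits only f (and all 8 values in {1, 2, 3, 4, 5, 6, 7, 8} must be used), so f = 3.
Among the 7 still-open variables, 6 fits only a (and all 7 values in {1, 2, 4, 5, 6, 7, 8} must be used), so a = 6.
The 2 variables d and e are confined to {1, 2}, which locks those values in; drop them from b, g, h.
So 5 goes to h.

h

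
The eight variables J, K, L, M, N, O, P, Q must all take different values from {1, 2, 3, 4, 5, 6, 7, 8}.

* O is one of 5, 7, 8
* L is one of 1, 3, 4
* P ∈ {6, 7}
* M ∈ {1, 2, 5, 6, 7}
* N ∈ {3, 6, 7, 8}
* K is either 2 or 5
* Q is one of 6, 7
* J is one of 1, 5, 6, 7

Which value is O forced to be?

8

The 8 variables draw from only 8 values {1, 2, 3, 4, 5, 6, 7, 8}, so each is used; only L can be 4, hence L = 4.
The 7 still-open variables together cover exactly {1, 2, 3, 5, 6, 7, 8} — 7 values for 7 variables — and 3 appears only in N's list, so N = 3.
The 6 still-open variables draw from only 6 values {1, 2, 5, 6, 7, 8}, so each is used; only O can be 8, hence O = 8.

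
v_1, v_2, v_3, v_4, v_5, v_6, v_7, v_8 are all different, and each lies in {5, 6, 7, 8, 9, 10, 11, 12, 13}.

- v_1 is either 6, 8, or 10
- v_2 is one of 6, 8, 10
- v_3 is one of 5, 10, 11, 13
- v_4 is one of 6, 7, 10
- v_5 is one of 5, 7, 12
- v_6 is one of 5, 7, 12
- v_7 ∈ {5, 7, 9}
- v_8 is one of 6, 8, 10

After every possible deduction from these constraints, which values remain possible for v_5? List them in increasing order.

v_1, v_2, v_8 share exactly the 3 values {6, 8, 10}; by pigeonhole those values go to them, so strike 6, 8, 10 from v_3, v_4.
v_4 must be 7 (only option left). Eliminate 7 elsewhere: v_5, v_6, v_7.
v_5 and v_6 between them cover only {5, 12} — a naked pair. Remove those values from v_3, v_7.
v_7 must be 9 (only option left).
No further eliminations apply; v_5 can still be any of 5, 12.

5, 12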